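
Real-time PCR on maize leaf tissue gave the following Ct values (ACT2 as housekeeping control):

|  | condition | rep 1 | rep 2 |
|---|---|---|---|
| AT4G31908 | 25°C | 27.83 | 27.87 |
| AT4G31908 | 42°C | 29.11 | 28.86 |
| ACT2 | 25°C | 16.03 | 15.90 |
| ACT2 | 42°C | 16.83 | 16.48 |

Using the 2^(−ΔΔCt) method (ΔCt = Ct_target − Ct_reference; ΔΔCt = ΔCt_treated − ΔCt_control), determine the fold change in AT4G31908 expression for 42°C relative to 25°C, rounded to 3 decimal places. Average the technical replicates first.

0.735

Mean Ct: AT4G31908 25°C 27.850; AT4G31908 42°C 28.985; ACT2 25°C 15.965; ACT2 42°C 16.655
ΔCt(25°C) = 27.850 − 15.965 = 11.885
ΔCt(42°C) = 28.985 − 16.655 = 12.330
ΔΔCt = 12.330 − 11.885 = 0.445
Fold change = 2^(−0.445) = 0.7346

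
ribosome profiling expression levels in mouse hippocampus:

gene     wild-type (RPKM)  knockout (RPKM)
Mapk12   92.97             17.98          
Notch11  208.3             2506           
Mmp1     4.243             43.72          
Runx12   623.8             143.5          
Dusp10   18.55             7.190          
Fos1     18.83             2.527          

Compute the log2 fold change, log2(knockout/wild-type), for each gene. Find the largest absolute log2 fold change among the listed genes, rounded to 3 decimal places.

log2(17.98/92.97) = -2.370  (Mapk12)
log2(2506/208.3) = 3.589  (Notch11)
log2(43.72/4.243) = 3.365  (Mmp1)
log2(143.5/623.8) = -2.120  (Runx12)
log2(7.190/18.55) = -1.367  (Dusp10)
log2(2.527/18.83) = -2.898  (Fos1)
The largest magnitude belongs to Notch11.

3.589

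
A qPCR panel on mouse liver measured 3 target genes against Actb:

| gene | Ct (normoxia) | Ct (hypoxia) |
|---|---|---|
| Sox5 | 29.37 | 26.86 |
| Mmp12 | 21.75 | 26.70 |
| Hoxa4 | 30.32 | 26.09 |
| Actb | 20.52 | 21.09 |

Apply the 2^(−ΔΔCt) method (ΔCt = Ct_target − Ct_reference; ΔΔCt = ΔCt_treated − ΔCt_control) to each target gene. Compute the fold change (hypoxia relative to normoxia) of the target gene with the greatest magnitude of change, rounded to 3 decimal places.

27.858

Sox5: ΔΔCt = (26.86−21.09) − (29.37−20.52) = 5.77 − 8.85 = -3.08; fold change = 2^3.08 = 8.456
Mmp12: ΔΔCt = (26.70−21.09) − (21.75−20.52) = 5.61 − 1.23 = 4.38; fold change = 2^-4.38 = 0.048
Hoxa4: ΔΔCt = (26.09−21.09) − (30.32−20.52) = 5.00 − 9.80 = -4.80; fold change = 2^4.80 = 27.858
Hoxa4 has the largest |ΔΔCt| = 4.80.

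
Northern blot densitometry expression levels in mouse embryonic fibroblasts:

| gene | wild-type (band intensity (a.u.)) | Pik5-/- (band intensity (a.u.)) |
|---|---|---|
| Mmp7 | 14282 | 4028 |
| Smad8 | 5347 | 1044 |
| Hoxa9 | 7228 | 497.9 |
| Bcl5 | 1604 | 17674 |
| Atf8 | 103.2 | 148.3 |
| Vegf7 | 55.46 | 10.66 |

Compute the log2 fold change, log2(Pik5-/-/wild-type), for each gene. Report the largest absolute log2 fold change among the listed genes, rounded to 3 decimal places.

log2(4028/14282) = -1.826  (Mmp7)
log2(1044/5347) = -2.357  (Smad8)
log2(497.9/7228) = -3.860  (Hoxa9)
log2(17674/1604) = 3.462  (Bcl5)
log2(148.3/103.2) = 0.523  (Atf8)
log2(10.66/55.46) = -2.379  (Vegf7)
The largest magnitude belongs to Hoxa9.

3.860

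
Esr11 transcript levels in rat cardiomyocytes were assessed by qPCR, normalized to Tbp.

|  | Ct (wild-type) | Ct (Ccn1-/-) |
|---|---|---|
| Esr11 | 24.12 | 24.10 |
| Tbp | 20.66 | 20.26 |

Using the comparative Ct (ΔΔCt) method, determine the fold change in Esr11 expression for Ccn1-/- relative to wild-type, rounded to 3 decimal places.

0.768

ΔCt(wild-type) = 24.120 − 20.660 = 3.460
ΔCt(Ccn1-/-) = 24.100 − 20.260 = 3.840
ΔΔCt = 3.840 − 3.460 = 0.380
Fold change = 2^(−0.380) = 0.7684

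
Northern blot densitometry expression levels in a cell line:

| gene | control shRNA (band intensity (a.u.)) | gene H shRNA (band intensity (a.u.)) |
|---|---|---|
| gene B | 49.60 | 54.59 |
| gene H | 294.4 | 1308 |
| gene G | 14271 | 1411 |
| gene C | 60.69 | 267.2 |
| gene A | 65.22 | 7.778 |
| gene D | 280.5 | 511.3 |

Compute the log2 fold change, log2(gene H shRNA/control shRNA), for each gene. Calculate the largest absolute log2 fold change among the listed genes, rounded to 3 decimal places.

log2(54.59/49.60) = 0.138  (gene B)
log2(1308/294.4) = 2.152  (gene H)
log2(1411/14271) = -3.338  (gene G)
log2(267.2/60.69) = 2.138  (gene C)
log2(7.778/65.22) = -3.068  (gene A)
log2(511.3/280.5) = 0.866  (gene D)
The largest magnitude belongs to gene G.

3.338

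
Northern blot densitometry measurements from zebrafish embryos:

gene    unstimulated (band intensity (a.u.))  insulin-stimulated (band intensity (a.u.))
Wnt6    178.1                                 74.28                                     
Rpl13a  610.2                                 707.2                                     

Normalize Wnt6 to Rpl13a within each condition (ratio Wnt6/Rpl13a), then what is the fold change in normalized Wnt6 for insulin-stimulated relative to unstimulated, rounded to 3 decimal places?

0.360

Wnt6/Rpl13a (unstimulated) = 178.1 / 610.2 = 0.29187
Wnt6/Rpl13a (insulin-stimulated) = 74.28 / 707.2 = 0.10503
Fold change = 0.10503 / 0.29187 = 0.3599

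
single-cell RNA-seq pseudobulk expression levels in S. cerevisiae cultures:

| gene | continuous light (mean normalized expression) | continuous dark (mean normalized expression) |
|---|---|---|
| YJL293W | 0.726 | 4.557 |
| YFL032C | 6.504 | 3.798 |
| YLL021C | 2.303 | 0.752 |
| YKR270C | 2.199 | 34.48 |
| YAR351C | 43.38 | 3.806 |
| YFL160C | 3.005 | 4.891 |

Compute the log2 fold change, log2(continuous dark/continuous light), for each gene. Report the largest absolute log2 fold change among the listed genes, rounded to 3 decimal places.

log2(4.557/0.726) = 2.650  (YJL293W)
log2(3.798/6.504) = -0.776  (YFL032C)
log2(0.752/2.303) = -1.615  (YLL021C)
log2(34.48/2.199) = 3.971  (YKR270C)
log2(3.806/43.38) = -3.511  (YAR351C)
log2(4.891/3.005) = 0.703  (YFL160C)
The largest magnitude belongs to YKR270C.

3.971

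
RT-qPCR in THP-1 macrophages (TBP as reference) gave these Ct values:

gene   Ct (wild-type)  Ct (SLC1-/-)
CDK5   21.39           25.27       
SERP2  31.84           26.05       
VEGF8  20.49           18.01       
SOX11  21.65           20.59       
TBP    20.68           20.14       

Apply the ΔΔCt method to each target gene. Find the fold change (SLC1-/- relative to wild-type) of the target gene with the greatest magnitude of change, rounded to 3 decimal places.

38.055

CDK5: ΔΔCt = (25.27−20.14) − (21.39−20.68) = 5.13 − 0.71 = 4.42; fold change = 2^-4.42 = 0.047
SERP2: ΔΔCt = (26.05−20.14) − (31.84−20.68) = 5.91 − 11.16 = -5.25; fold change = 2^5.25 = 38.055
VEGF8: ΔΔCt = (18.01−20.14) − (20.49−20.68) = -2.13 − (-0.19) = -1.94; fold change = 2^1.94 = 3.837
SOX11: ΔΔCt = (20.59−20.14) − (21.65−20.68) = 0.45 − 0.97 = -0.52; fold change = 2^0.52 = 1.434
SERP2 has the largest |ΔΔCt| = 5.25.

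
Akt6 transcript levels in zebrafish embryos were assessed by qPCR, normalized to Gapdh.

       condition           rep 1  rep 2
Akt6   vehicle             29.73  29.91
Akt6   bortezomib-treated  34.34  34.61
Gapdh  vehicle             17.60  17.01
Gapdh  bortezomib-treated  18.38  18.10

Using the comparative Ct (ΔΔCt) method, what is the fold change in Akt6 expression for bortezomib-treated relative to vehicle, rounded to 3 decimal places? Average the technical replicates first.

0.076

Mean Ct: Akt6 vehicle 29.820; Akt6 bortezomib-treated 34.475; Gapdh vehicle 17.305; Gapdh bortezomib-treated 18.240
ΔCt(vehicle) = 29.820 − 17.305 = 12.515
ΔCt(bortezomib-treated) = 34.475 − 18.240 = 16.235
ΔΔCt = 16.235 − 12.515 = 3.720
Fold change = 2^(−3.720) = 0.0759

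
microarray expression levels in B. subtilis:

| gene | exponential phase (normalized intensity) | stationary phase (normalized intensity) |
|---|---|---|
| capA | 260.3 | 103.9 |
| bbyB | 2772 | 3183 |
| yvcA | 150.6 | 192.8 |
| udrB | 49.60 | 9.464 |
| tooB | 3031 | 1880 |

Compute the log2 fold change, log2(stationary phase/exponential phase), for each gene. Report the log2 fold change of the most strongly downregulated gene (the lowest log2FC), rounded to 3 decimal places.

log2(103.9/260.3) = -1.325  (capA)
log2(3183/2772) = 0.199  (bbyB)
log2(192.8/150.6) = 0.356  (yvcA)
log2(9.464/49.60) = -2.390  (udrB)
log2(1880/3031) = -0.689  (tooB)
udrB is most strongly downregulated.

-2.390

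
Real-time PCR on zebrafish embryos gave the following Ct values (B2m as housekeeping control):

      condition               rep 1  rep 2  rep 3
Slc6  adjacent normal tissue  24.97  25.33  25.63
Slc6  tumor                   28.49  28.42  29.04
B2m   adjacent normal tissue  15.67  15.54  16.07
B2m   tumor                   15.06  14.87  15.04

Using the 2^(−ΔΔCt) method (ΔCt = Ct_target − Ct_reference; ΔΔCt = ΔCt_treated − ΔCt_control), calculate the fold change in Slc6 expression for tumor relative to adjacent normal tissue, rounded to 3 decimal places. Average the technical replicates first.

Mean Ct: Slc6 adjacent normal tissue 25.310; Slc6 tumor 28.650; B2m adjacent normal tissue 15.760; B2m tumor 14.990
ΔCt(adjacent normal tissue) = 25.310 − 15.760 = 9.550
ΔCt(tumor) = 28.650 − 14.990 = 13.660
ΔΔCt = 13.660 − 9.550 = 4.110
Fold change = 2^(−4.110) = 0.0579

0.058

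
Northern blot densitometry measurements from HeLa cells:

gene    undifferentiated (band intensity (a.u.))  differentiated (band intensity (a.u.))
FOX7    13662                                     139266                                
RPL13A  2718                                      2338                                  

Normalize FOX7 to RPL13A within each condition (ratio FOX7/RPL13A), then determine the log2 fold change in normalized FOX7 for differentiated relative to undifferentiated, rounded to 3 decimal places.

3.567

FOX7/RPL13A (undifferentiated) = 13662 / 2718 = 5.0265
FOX7/RPL13A (differentiated) = 139266 / 2338 = 59.566
Fold change = 59.566 / 5.0265 = 11.8505
log2(11.8505) = 3.5669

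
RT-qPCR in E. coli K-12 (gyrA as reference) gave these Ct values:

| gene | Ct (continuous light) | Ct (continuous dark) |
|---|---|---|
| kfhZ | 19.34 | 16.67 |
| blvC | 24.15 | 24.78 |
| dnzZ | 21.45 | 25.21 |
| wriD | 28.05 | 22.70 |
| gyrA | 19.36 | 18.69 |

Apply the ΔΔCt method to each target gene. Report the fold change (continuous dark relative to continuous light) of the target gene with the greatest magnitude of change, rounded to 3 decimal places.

kfhZ: ΔΔCt = (16.67−18.69) − (19.34−19.36) = -2.02 − (-0.02) = -2.00; fold change = 2^2.00 = 4.000
blvC: ΔΔCt = (24.78−18.69) − (24.15−19.36) = 6.09 − 4.79 = 1.30; fold change = 2^-1.30 = 0.406
dnzZ: ΔΔCt = (25.21−18.69) − (21.45−19.36) = 6.52 − 2.09 = 4.43; fold change = 2^-4.43 = 0.046
wriD: ΔΔCt = (22.70−18.69) − (28.05−19.36) = 4.01 − 8.69 = -4.68; fold change = 2^4.68 = 25.634
wriD has the largest |ΔΔCt| = 4.68.

25.634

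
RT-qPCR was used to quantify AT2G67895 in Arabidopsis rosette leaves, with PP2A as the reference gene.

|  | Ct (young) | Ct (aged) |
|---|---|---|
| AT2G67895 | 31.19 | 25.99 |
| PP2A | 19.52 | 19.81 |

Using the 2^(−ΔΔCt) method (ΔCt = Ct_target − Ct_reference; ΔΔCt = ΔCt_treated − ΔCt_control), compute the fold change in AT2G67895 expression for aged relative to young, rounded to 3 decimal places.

44.942

ΔCt(young) = 31.190 − 19.520 = 11.670
ΔCt(aged) = 25.990 − 19.810 = 6.180
ΔΔCt = 6.180 − 11.670 = -5.490
Fold change = 2^(−(-5.490)) = 2^5.490 = 44.9422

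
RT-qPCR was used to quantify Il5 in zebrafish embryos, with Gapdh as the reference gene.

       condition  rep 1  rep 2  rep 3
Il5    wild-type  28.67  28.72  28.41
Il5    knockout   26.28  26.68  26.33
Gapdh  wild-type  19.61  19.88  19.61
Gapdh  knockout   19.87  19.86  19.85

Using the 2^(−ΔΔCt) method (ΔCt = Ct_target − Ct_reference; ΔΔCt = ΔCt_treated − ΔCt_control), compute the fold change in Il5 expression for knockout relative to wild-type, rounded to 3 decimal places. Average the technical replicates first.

5.028

Mean Ct: Il5 wild-type 28.600; Il5 knockout 26.430; Gapdh wild-type 19.700; Gapdh knockout 19.860
ΔCt(wild-type) = 28.600 − 19.700 = 8.900
ΔCt(knockout) = 26.430 − 19.860 = 6.570
ΔΔCt = 6.570 − 8.900 = -2.330
Fold change = 2^(−(-2.330)) = 2^2.330 = 5.0281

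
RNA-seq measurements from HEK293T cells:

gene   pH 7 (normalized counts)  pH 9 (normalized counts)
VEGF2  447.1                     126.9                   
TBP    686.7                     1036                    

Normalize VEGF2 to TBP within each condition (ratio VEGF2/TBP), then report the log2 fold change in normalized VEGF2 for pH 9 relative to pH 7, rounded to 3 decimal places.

-2.410

VEGF2/TBP (pH 7) = 447.1 / 686.7 = 0.65108
VEGF2/TBP (pH 9) = 126.9 / 1036 = 0.12249
Fold change = 0.12249 / 0.65108 = 0.1881
log2(0.1881) = -2.4102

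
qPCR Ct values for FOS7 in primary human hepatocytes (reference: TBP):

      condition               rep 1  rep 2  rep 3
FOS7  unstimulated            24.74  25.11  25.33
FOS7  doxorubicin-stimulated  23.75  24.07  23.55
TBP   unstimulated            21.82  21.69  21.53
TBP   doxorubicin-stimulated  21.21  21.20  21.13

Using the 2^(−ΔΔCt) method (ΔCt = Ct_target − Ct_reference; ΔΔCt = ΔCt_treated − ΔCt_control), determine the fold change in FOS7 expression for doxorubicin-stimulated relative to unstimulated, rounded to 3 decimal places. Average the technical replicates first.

Mean Ct: FOS7 unstimulated 25.060; FOS7 doxorubicin-stimulated 23.790; TBP unstimulated 21.680; TBP doxorubicin-stimulated 21.180
ΔCt(unstimulated) = 25.060 − 21.680 = 3.380
ΔCt(doxorubicin-stimulated) = 23.790 − 21.180 = 2.610
ΔΔCt = 2.610 − 3.380 = -0.770
Fold change = 2^(−(-0.770)) = 2^0.770 = 1.7053

1.705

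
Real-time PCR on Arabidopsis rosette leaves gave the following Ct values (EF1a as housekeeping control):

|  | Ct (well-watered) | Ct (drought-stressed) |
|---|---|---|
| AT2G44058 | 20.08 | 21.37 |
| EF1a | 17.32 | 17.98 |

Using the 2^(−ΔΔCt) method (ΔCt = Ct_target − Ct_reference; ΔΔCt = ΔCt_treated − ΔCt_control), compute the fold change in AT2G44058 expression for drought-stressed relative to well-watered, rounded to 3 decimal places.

0.646

ΔCt(well-watered) = 20.080 − 17.320 = 2.760
ΔCt(drought-stressed) = 21.370 − 17.980 = 3.390
ΔΔCt = 3.390 − 2.760 = 0.630
Fold change = 2^(−0.630) = 0.6462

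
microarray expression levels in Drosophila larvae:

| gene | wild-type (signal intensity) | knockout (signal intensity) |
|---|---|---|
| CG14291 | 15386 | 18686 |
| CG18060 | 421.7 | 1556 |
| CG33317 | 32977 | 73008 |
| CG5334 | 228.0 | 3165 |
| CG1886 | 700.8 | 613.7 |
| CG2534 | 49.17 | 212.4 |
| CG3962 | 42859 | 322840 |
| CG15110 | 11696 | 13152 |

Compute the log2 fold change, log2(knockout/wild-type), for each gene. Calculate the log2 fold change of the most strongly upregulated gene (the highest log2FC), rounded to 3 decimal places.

3.795

log2(18686/15386) = 0.280  (CG14291)
log2(1556/421.7) = 1.884  (CG18060)
log2(73008/32977) = 1.147  (CG33317)
log2(3165/228.0) = 3.795  (CG5334)
log2(613.7/700.8) = -0.191  (CG1886)
log2(212.4/49.17) = 2.111  (CG2534)
log2(322840/42859) = 2.913  (CG3962)
log2(13152/11696) = 0.169  (CG15110)
CG5334 is most strongly upregulated.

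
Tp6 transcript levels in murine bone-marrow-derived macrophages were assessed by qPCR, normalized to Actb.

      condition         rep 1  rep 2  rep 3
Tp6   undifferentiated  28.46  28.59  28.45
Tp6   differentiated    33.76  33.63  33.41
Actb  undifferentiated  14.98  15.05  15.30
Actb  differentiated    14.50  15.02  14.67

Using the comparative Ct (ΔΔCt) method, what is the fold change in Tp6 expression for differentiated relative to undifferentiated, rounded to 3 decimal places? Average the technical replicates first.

Mean Ct: Tp6 undifferentiated 28.500; Tp6 differentiated 33.600; Actb undifferentiated 15.110; Actb differentiated 14.730
ΔCt(undifferentiated) = 28.500 − 15.110 = 13.390
ΔCt(differentiated) = 33.600 − 14.730 = 18.870
ΔΔCt = 18.870 − 13.390 = 5.480
Fold change = 2^(−5.480) = 0.0224

0.022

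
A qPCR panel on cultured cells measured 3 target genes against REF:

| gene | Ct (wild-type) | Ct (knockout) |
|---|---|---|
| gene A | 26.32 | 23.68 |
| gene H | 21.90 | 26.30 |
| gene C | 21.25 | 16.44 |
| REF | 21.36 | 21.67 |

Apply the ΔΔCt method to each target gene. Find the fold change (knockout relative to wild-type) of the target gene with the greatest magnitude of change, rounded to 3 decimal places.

gene A: ΔΔCt = (23.68−21.67) − (26.32−21.36) = 2.01 − 4.96 = -2.95; fold change = 2^2.95 = 7.727
gene H: ΔΔCt = (26.30−21.67) − (21.90−21.36) = 4.63 − 0.54 = 4.09; fold change = 2^-4.09 = 0.059
gene C: ΔΔCt = (16.44−21.67) − (21.25−21.36) = -5.23 − (-0.11) = -5.12; fold change = 2^5.12 = 34.776
gene C has the largest |ΔΔCt| = 5.12.

34.776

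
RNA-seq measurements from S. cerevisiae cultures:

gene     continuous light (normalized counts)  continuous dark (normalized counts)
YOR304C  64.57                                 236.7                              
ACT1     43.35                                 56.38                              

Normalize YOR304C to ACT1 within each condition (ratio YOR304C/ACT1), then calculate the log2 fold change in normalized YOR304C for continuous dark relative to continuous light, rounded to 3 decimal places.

1.495

YOR304C/ACT1 (continuous light) = 64.57 / 43.35 = 1.4895
YOR304C/ACT1 (continuous dark) = 236.7 / 56.38 = 4.1983
Fold change = 4.1983 / 1.4895 = 2.8186
log2(2.8186) = 1.4950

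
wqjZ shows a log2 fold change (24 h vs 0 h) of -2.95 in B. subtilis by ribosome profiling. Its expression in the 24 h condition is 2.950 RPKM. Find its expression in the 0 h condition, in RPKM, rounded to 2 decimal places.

22.80

Fold change = 2^(-2.95) = 0.1294
0 h expression = 2.950 / 0.1294 = 22.80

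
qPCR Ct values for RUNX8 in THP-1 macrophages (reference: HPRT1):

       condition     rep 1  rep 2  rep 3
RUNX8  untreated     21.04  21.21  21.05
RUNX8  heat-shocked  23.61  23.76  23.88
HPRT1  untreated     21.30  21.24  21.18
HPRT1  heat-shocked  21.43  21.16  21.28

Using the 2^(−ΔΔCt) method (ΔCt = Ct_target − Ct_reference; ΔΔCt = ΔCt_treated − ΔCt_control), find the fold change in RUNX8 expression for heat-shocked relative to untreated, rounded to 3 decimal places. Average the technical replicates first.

Mean Ct: RUNX8 untreated 21.100; RUNX8 heat-shocked 23.750; HPRT1 untreated 21.240; HPRT1 heat-shocked 21.290
ΔCt(untreated) = 21.100 − 21.240 = -0.140
ΔCt(heat-shocked) = 23.750 − 21.290 = 2.460
ΔΔCt = 2.460 − (-0.140) = 2.600
Fold change = 2^(−2.600) = 0.1649

0.165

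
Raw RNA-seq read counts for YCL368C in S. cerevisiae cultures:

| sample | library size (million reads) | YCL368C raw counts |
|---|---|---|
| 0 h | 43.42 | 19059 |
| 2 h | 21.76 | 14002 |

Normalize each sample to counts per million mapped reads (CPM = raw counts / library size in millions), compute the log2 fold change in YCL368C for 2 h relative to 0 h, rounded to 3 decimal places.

0.552

CPM(0 h) = 19059 / 43.42 = 438.9452
CPM(2 h) = 14002 / 21.76 = 643.4743
Fold change = 643.4743 / 438.9452 = 1.46596
log2(1.46596) = 0.5518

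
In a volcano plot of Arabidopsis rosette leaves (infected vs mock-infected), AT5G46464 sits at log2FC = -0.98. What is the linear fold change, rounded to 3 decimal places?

0.507

Fold change = 2^(-0.98) = 0.5070
That is, AT5G46464 drops to 50.7% of the mock-infected level.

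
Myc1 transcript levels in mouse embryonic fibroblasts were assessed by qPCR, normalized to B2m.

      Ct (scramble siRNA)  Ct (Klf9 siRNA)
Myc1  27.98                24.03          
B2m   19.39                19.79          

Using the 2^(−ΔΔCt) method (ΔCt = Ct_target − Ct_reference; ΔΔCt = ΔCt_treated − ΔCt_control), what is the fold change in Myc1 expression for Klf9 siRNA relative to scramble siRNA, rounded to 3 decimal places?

20.393

ΔCt(scramble siRNA) = 27.980 − 19.390 = 8.590
ΔCt(Klf9 siRNA) = 24.030 − 19.790 = 4.240
ΔΔCt = 4.240 − 8.590 = -4.350
Fold change = 2^(−(-4.350)) = 2^4.350 = 20.3930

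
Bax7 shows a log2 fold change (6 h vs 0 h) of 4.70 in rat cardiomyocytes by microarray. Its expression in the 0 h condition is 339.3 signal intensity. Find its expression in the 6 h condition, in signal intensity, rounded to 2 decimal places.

8819.11

Fold change = 2^(4.70) = 25.9921
6 h expression = 339.3 × 25.9921 = 8819.11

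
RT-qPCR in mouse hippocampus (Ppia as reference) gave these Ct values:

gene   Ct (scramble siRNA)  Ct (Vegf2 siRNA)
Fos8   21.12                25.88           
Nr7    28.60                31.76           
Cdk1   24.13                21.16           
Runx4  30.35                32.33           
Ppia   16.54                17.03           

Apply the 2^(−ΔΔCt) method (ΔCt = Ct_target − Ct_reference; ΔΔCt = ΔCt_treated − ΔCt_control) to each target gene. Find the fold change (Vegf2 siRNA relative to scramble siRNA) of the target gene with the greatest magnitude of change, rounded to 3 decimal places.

0.052

Fos8: ΔΔCt = (25.88−17.03) − (21.12−16.54) = 8.85 − 4.58 = 4.27; fold change = 2^-4.27 = 0.052
Nr7: ΔΔCt = (31.76−17.03) − (28.60−16.54) = 14.73 − 12.06 = 2.67; fold change = 2^-2.67 = 0.157
Cdk1: ΔΔCt = (21.16−17.03) − (24.13−16.54) = 4.13 − 7.59 = -3.46; fold change = 2^3.46 = 11.004
Runx4: ΔΔCt = (32.33−17.03) − (30.35−16.54) = 15.30 − 13.81 = 1.49; fold change = 2^-1.49 = 0.356
Fos8 has the largest |ΔΔCt| = 4.27.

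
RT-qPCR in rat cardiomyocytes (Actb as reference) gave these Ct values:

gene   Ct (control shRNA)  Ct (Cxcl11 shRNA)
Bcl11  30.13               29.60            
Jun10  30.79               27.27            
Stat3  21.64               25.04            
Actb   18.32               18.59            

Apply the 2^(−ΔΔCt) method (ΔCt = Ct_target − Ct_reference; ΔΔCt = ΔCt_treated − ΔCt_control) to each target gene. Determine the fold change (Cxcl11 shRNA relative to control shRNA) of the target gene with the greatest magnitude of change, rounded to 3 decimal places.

13.833

Bcl11: ΔΔCt = (29.60−18.59) − (30.13−18.32) = 11.01 − 11.81 = -0.80; fold change = 2^0.80 = 1.741
Jun10: ΔΔCt = (27.27−18.59) − (30.79−18.32) = 8.68 − 12.47 = -3.79; fold change = 2^3.79 = 13.833
Stat3: ΔΔCt = (25.04−18.59) − (21.64−18.32) = 6.45 − 3.32 = 3.13; fold change = 2^-3.13 = 0.114
Jun10 has the largest |ΔΔCt| = 3.79.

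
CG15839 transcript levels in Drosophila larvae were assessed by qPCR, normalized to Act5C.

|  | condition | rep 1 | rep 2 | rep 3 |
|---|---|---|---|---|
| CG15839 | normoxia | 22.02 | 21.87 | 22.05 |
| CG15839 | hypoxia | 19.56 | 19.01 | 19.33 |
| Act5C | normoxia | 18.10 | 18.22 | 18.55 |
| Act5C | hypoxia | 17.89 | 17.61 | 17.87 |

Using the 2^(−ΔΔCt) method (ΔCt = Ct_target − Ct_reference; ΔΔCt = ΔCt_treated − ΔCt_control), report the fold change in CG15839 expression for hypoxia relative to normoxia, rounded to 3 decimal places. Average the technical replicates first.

4.532

Mean Ct: CG15839 normoxia 21.980; CG15839 hypoxia 19.300; Act5C normoxia 18.290; Act5C hypoxia 17.790
ΔCt(normoxia) = 21.980 − 18.290 = 3.690
ΔCt(hypoxia) = 19.300 − 17.790 = 1.510
ΔΔCt = 1.510 − 3.690 = -2.180
Fold change = 2^(−(-2.180)) = 2^2.180 = 4.5315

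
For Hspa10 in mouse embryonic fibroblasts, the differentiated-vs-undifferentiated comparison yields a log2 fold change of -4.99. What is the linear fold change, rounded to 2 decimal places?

0.03

Fold change = 2^(-4.99) = 0.031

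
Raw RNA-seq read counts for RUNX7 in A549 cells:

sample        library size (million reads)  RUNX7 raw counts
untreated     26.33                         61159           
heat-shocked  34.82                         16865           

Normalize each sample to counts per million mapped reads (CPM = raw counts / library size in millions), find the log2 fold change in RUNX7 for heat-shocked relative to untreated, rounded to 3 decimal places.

-2.262

CPM(untreated) = 61159 / 26.33 = 2322.7877
CPM(heat-shocked) = 16865 / 34.82 = 484.3481
Fold change = 484.3481 / 2322.7877 = 0.20852
log2(0.20852) = -2.2617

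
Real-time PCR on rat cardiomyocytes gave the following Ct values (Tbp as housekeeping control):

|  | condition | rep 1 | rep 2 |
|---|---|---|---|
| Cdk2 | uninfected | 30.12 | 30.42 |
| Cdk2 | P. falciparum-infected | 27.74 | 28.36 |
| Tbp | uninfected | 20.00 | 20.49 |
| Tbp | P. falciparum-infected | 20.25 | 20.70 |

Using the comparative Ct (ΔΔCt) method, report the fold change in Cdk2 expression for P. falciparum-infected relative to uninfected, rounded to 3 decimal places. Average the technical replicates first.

Mean Ct: Cdk2 uninfected 30.270; Cdk2 P. falciparum-infected 28.050; Tbp uninfected 20.245; Tbp P. falciparum-infected 20.475
ΔCt(uninfected) = 30.270 − 20.245 = 10.025
ΔCt(P. falciparum-infected) = 28.050 − 20.475 = 7.575
ΔΔCt = 7.575 − 10.025 = -2.450
Fold change = 2^(−(-2.450)) = 2^2.450 = 5.4642

5.464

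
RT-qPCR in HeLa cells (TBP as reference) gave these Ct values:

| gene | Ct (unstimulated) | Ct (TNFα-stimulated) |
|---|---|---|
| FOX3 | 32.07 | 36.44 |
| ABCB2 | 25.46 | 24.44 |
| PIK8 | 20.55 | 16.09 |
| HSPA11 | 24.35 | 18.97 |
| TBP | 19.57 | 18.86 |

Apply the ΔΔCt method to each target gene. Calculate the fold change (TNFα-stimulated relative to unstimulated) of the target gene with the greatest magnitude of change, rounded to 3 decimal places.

FOX3: ΔΔCt = (36.44−18.86) − (32.07−19.57) = 17.58 − 12.50 = 5.08; fold change = 2^-5.08 = 0.030
ABCB2: ΔΔCt = (24.44−18.86) − (25.46−19.57) = 5.58 − 5.89 = -0.31; fold change = 2^0.31 = 1.240
PIK8: ΔΔCt = (16.09−18.86) − (20.55−19.57) = -2.77 − 0.98 = -3.75; fold change = 2^3.75 = 13.454
HSPA11: ΔΔCt = (18.97−18.86) − (24.35−19.57) = 0.11 − 4.78 = -4.67; fold change = 2^4.67 = 25.457
FOX3 has the largest |ΔΔCt| = 5.08.

0.030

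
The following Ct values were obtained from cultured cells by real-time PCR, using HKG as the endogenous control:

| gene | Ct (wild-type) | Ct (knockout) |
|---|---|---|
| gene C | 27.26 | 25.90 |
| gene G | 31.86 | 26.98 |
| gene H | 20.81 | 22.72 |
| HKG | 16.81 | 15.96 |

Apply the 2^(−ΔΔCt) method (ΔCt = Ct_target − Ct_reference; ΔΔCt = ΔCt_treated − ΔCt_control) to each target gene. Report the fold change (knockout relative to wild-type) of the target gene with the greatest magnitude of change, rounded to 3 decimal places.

16.336

gene C: ΔΔCt = (25.90−15.96) − (27.26−16.81) = 9.94 − 10.45 = -0.51; fold change = 2^0.51 = 1.424
gene G: ΔΔCt = (26.98−15.96) − (31.86−16.81) = 11.02 − 15.05 = -4.03; fold change = 2^4.03 = 16.336
gene H: ΔΔCt = (22.72−15.96) − (20.81−16.81) = 6.76 − 4.00 = 2.76; fold change = 2^-2.76 = 0.148
gene G has the largest |ΔΔCt| = 4.03.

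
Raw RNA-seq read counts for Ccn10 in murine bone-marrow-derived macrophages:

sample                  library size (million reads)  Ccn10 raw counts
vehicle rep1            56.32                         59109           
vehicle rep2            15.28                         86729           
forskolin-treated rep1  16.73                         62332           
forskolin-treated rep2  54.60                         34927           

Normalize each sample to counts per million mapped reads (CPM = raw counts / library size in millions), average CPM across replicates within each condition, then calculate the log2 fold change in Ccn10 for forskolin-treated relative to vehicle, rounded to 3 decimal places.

-0.624

CPM(vehicle rep1) = 59109 / 56.32 = 1049.5206
CPM(vehicle rep2) = 86729 / 15.28 = 5675.9817
CPM(forskolin-treated rep1) = 62332 / 16.73 = 3725.7621
CPM(forskolin-treated rep2) = 34927 / 54.60 = 639.6886
mean CPM(vehicle) = 3362.7511; mean CPM(forskolin-treated) = 2182.7254
Fold change = 2182.7254 / 3362.7511 = 0.64909
log2(0.64909) = -0.6235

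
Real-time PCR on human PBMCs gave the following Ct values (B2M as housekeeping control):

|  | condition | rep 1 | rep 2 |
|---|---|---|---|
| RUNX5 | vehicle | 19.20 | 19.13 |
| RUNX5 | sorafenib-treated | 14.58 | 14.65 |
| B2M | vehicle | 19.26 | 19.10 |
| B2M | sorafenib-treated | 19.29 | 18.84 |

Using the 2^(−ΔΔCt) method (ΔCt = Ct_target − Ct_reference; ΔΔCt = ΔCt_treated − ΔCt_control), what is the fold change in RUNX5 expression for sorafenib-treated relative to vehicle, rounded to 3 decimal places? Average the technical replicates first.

21.631

Mean Ct: RUNX5 vehicle 19.165; RUNX5 sorafenib-treated 14.615; B2M vehicle 19.180; B2M sorafenib-treated 19.065
ΔCt(vehicle) = 19.165 − 19.180 = -0.015
ΔCt(sorafenib-treated) = 14.615 − 19.065 = -4.450
ΔΔCt = -4.450 − (-0.015) = -4.435
Fold change = 2^(−(-4.435)) = 2^4.435 = 21.6306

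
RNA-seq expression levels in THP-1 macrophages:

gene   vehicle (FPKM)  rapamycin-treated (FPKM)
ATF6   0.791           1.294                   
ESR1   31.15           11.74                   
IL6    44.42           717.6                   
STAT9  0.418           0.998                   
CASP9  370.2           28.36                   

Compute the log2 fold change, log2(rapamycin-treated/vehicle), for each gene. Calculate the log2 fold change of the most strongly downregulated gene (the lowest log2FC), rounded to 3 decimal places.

-3.706

log2(1.294/0.791) = 0.710  (ATF6)
log2(11.74/31.15) = -1.408  (ESR1)
log2(717.6/44.42) = 4.014  (IL6)
log2(0.998/0.418) = 1.256  (STAT9)
log2(28.36/370.2) = -3.706  (CASP9)
CASP9 is most strongly downregulated.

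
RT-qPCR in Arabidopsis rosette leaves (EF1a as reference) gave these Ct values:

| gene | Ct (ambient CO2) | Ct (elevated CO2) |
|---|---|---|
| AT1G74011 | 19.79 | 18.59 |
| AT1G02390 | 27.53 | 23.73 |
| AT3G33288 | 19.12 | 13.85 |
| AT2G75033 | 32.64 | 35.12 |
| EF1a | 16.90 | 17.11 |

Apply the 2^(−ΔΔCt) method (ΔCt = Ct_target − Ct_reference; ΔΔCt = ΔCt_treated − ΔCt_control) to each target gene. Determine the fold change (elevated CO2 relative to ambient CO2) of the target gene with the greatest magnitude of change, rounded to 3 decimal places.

AT1G74011: ΔΔCt = (18.59−17.11) − (19.79−16.90) = 1.48 − 2.89 = -1.41; fold change = 2^1.41 = 2.657
AT1G02390: ΔΔCt = (23.73−17.11) − (27.53−16.90) = 6.62 − 10.63 = -4.01; fold change = 2^4.01 = 16.111
AT3G33288: ΔΔCt = (13.85−17.11) − (19.12−16.90) = -3.26 − 2.22 = -5.48; fold change = 2^5.48 = 44.632
AT2G75033: ΔΔCt = (35.12−17.11) − (32.64−16.90) = 18.01 − 15.74 = 2.27; fold change = 2^-2.27 = 0.207
AT3G33288 has the largest |ΔΔCt| = 5.48.

44.632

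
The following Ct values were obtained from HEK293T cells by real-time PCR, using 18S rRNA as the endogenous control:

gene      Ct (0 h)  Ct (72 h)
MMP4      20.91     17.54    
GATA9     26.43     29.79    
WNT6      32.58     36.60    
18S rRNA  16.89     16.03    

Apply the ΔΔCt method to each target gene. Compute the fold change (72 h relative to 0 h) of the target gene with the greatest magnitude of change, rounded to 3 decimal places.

0.034

MMP4: ΔΔCt = (17.54−16.03) − (20.91−16.89) = 1.51 − 4.02 = -2.51; fold change = 2^2.51 = 5.696
GATA9: ΔΔCt = (29.79−16.03) − (26.43−16.89) = 13.76 − 9.54 = 4.22; fold change = 2^-4.22 = 0.054
WNT6: ΔΔCt = (36.60−16.03) − (32.58−16.89) = 20.57 − 15.69 = 4.88; fold change = 2^-4.88 = 0.034
WNT6 has the largest |ΔΔCt| = 4.88.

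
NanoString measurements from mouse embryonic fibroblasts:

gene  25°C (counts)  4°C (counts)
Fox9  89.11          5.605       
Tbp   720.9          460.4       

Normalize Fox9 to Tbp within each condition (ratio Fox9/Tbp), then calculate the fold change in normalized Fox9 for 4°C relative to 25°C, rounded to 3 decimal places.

Fox9/Tbp (25°C) = 89.11 / 720.9 = 0.12361
Fox9/Tbp (4°C) = 5.605 / 460.4 = 0.012174
Fold change = 0.012174 / 0.12361 = 0.0985

0.098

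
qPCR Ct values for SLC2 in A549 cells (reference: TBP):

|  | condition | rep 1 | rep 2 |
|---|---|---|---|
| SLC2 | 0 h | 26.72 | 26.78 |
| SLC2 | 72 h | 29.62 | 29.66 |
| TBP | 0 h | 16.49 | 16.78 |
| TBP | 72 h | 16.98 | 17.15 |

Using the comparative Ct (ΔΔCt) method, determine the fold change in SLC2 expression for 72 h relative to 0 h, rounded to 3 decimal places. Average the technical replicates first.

Mean Ct: SLC2 0 h 26.750; SLC2 72 h 29.640; TBP 0 h 16.635; TBP 72 h 17.065
ΔCt(0 h) = 26.750 − 16.635 = 10.115
ΔCt(72 h) = 29.640 − 17.065 = 12.575
ΔΔCt = 12.575 − 10.115 = 2.460
Fold change = 2^(−2.460) = 0.1817

0.182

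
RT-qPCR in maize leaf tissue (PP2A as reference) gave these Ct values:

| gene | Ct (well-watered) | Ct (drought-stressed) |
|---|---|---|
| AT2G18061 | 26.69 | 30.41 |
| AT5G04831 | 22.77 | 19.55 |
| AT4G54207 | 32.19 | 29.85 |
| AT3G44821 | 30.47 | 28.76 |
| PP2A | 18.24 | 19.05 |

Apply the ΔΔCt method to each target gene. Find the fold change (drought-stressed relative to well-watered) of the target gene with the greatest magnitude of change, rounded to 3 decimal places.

AT2G18061: ΔΔCt = (30.41−19.05) − (26.69−18.24) = 11.36 − 8.45 = 2.91; fold change = 2^-2.91 = 0.133
AT5G04831: ΔΔCt = (19.55−19.05) − (22.77−18.24) = 0.50 − 4.53 = -4.03; fold change = 2^4.03 = 16.336
AT4G54207: ΔΔCt = (29.85−19.05) − (32.19−18.24) = 10.80 − 13.95 = -3.15; fold change = 2^3.15 = 8.877
AT3G44821: ΔΔCt = (28.76−19.05) − (30.47−18.24) = 9.71 − 12.23 = -2.52; fold change = 2^2.52 = 5.736
AT5G04831 has the largest |ΔΔCt| = 4.03.

16.336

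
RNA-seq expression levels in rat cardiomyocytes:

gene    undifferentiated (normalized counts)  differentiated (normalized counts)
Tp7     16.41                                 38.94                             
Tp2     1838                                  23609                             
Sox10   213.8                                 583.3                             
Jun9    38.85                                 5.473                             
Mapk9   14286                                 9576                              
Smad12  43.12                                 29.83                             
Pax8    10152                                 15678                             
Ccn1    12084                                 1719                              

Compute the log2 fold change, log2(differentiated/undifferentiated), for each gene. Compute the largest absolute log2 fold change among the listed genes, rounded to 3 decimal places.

3.683

log2(38.94/16.41) = 1.247  (Tp7)
log2(23609/1838) = 3.683  (Tp2)
log2(583.3/213.8) = 1.448  (Sox10)
log2(5.473/38.85) = -2.828  (Jun9)
log2(9576/14286) = -0.577  (Mapk9)
log2(29.83/43.12) = -0.532  (Smad12)
log2(15678/10152) = 0.627  (Pax8)
log2(1719/12084) = -2.813  (Ccn1)
The largest magnitude belongs to Tp2.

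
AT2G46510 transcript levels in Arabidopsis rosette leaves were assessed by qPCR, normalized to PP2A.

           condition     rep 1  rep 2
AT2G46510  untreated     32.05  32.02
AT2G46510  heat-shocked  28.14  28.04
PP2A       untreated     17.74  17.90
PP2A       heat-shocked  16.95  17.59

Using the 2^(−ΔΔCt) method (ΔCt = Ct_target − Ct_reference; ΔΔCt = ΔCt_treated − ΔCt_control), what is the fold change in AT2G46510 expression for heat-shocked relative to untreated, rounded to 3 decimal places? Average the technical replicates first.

10.520

Mean Ct: AT2G46510 untreated 32.035; AT2G46510 heat-shocked 28.090; PP2A untreated 17.820; PP2A heat-shocked 17.270
ΔCt(untreated) = 32.035 − 17.820 = 14.215
ΔCt(heat-shocked) = 28.090 − 17.270 = 10.820
ΔΔCt = 10.820 − 14.215 = -3.395
Fold change = 2^(−(-3.395)) = 2^3.395 = 10.5195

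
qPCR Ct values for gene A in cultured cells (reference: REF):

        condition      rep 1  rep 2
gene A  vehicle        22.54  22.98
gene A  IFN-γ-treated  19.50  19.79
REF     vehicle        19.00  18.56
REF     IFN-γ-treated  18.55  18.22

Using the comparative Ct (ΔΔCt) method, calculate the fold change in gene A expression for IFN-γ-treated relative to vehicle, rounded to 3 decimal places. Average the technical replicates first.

Mean Ct: gene A vehicle 22.760; gene A IFN-γ-treated 19.645; REF vehicle 18.780; REF IFN-γ-treated 18.385
ΔCt(vehicle) = 22.760 − 18.780 = 3.980
ΔCt(IFN-γ-treated) = 19.645 − 18.385 = 1.260
ΔΔCt = 1.260 − 3.980 = -2.720
Fold change = 2^(−(-2.720)) = 2^2.720 = 6.5887

6.589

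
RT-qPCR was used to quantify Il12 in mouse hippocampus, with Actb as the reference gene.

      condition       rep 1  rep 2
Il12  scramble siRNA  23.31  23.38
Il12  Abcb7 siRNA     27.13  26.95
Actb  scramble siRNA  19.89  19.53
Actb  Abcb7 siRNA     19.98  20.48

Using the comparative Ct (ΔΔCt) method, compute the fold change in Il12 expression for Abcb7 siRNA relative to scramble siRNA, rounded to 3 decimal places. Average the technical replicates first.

0.111

Mean Ct: Il12 scramble siRNA 23.345; Il12 Abcb7 siRNA 27.040; Actb scramble siRNA 19.710; Actb Abcb7 siRNA 20.230
ΔCt(scramble siRNA) = 23.345 − 19.710 = 3.635
ΔCt(Abcb7 siRNA) = 27.040 − 20.230 = 6.810
ΔΔCt = 6.810 − 3.635 = 3.175
Fold change = 2^(−3.175) = 0.1107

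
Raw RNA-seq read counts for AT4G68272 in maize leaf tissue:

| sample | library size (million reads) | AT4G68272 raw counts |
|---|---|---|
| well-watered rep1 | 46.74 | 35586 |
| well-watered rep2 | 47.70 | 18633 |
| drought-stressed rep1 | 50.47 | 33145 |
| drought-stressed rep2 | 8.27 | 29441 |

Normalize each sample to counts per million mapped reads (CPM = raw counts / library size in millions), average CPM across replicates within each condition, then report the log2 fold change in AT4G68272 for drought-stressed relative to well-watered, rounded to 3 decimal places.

CPM(well-watered rep1) = 35586 / 46.74 = 761.3607
CPM(well-watered rep2) = 18633 / 47.70 = 390.6289
CPM(drought-stressed rep1) = 33145 / 50.47 = 656.7268
CPM(drought-stressed rep2) = 29441 / 8.27 = 3559.9758
mean CPM(well-watered) = 575.9948; mean CPM(drought-stressed) = 2108.3513
Fold change = 2108.3513 / 575.9948 = 3.66036
log2(3.66036) = 1.8720

1.872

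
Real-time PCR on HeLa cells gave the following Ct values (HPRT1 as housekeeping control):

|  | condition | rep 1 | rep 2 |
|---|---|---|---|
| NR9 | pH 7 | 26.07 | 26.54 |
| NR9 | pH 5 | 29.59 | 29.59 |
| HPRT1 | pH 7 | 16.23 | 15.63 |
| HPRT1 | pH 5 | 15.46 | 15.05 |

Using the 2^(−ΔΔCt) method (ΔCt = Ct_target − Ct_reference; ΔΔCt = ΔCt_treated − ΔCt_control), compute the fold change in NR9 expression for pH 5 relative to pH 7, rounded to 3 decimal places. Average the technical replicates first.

0.064

Mean Ct: NR9 pH 7 26.305; NR9 pH 5 29.590; HPRT1 pH 7 15.930; HPRT1 pH 5 15.255
ΔCt(pH 7) = 26.305 − 15.930 = 10.375
ΔCt(pH 5) = 29.590 − 15.255 = 14.335
ΔΔCt = 14.335 − 10.375 = 3.960
Fold change = 2^(−3.960) = 0.0643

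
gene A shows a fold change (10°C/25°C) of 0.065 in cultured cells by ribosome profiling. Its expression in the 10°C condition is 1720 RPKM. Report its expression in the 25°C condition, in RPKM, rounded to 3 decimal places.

25°C expression = 1720 / 0.065 = 26461.538

26461.538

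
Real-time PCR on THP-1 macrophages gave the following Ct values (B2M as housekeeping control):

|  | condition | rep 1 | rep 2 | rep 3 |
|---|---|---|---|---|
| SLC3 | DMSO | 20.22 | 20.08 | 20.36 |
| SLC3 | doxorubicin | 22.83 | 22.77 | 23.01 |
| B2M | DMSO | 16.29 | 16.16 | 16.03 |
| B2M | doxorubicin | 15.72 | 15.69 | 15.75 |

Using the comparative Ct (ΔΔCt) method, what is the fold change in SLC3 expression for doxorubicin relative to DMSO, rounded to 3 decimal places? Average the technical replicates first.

Mean Ct: SLC3 DMSO 20.220; SLC3 doxorubicin 22.870; B2M DMSO 16.160; B2M doxorubicin 15.720
ΔCt(DMSO) = 20.220 − 16.160 = 4.060
ΔCt(doxorubicin) = 22.870 − 15.720 = 7.150
ΔΔCt = 7.150 − 4.060 = 3.090
Fold change = 2^(−3.090) = 0.1174

0.117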